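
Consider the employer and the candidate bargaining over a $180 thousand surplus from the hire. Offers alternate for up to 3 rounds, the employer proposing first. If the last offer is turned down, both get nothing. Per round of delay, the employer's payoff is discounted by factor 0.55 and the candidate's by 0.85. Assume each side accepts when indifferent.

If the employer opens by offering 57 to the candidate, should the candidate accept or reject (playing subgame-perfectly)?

Round 3 (the employer proposes): rejection yields 0 for the candidate; the employer offers 0 and keeps 180.
Round 2 (the candidate proposes): the employer can get 180 next round, worth 0.55 × 180 = 99 now, so the candidate offers 99, keeping 81.
So by rejecting in round 1, the candidate gets 81 next round, worth 0.85 × 81 = 68.85 now.
Offer 57 < 68.85, so the candidate rejects.

Reject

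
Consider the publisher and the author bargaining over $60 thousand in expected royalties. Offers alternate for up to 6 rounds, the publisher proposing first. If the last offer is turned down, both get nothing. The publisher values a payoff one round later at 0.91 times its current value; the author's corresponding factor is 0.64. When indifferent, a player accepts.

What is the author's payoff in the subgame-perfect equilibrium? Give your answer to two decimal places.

18.49

Solve by backward induction from round 6.
Round 6 (the author proposes): the publisher will accept anything ≥ 0, so the author offers 0 and keeps 60.
Round 5 (the publisher proposes): the author can get 60 next round, worth 0.64 × 60 = 38.4 now, so the publisher offers 38.4, keeping 21.6.
Round 4 (the author proposes): the publisher can get 21.6 next round, worth 0.91 × 21.6 = 19.656 now; the author offers that and keeps 40.344.
Round 3 (the publisher proposes): the author can get 40.344 next round, worth 0.64 × 40.344 = 25.82016 now. The publisher offers 25.82016 and keeps 60 − 25.82016 = 34.17984.
Round 2 (the author proposes): the publisher can get 34.17984 next round, worth 0.91 × 34.17984 = 31.1036544 now. The author offers 31.1036544 and keeps 60 − 31.1036544 = 28.8963456.
Round 1 (the publisher proposes): the author can get 28.8963456 next round, worth 0.64 × 28.8963456 = 18.493661184 now. The publisher offers 18.493661184 and keeps 60 − 18.493661184 = 41.506338816.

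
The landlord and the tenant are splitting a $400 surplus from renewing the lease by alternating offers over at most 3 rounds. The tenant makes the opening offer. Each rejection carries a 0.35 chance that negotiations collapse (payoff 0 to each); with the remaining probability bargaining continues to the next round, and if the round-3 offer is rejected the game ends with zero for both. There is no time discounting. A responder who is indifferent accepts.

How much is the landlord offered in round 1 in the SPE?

By backward induction:
Round 3 (the tenant proposes): the landlord will accept anything ≥ 0, so the tenant offers 0 and keeps 400.
Round 2 (the landlord proposes): rejecting gives the tenant an expected 0.65 × 400 = 260. The landlord offers 260 and keeps 400 − 260 = 140.
Round 1 (the tenant proposes): rejecting gives the landlord an expected 0.65 × 140 = 91; the tenant offers that and keeps 309.

91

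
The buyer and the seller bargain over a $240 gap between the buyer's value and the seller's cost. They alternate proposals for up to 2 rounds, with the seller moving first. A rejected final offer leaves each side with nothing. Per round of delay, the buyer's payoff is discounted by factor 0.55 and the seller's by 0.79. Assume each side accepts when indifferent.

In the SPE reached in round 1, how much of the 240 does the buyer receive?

Round 2 (the buyer proposes): rejection yields 0 for the seller; the buyer offers 0 and keeps 240.
Round 1 (the seller proposes): the buyer can get 240 next round, worth 0.55 × 240 = 132 now. The seller offers 132 and keeps 240 − 132 = 108.

132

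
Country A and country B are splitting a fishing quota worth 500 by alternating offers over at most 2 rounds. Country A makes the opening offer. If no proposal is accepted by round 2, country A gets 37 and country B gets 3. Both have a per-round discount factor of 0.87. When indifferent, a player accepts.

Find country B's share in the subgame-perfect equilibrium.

Solve by backward induction from round 2.
Round 2 (country B proposes): country A gets 37 if talks fail, so country B offers 37 and keeps 463.
Round 1 (country A proposes): country B can get 463 next round, worth 0.87 × 463 = 402.81 now. Country A offers 402.81 and keeps 500 − 402.81 = 97.19.

402.81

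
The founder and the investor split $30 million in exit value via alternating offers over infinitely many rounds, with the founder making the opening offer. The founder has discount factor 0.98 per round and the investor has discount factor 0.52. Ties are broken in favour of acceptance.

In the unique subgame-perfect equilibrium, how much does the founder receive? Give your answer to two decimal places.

29.36

Let x be the founder's share when the founder proposes and y be the investor's share when the investor proposes.
The investor accepts iff offered ≥ 0.52·y, so x = 30 − 0.52y. Symmetrically y = 30 − 0.98x.
Substituting: x = 30 − 0.52(30 − 0.98x), giving x(1 − 0.98·0.52) = 30(1 − 0.52).
So x = 30 × 0.48 / 0.4904 ≈ 29.3638, and the investor receives 30 − x ≈ 0.6362.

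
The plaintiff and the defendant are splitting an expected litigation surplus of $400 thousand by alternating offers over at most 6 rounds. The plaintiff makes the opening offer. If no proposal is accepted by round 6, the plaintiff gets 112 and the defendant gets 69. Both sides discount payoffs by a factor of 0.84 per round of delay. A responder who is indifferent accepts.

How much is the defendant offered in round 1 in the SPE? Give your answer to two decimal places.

212.14

Round 6 (the defendant proposes): the plaintiff gets 112 if talks fail, so the defendant offers 112 and keeps 288.
Round 5 (the plaintiff proposes): the defendant can get 288 next round, worth 0.84 × 288 = 241.92 now; the plaintiff offers that and keeps 158.08.
Round 4 (the defendant proposes): the plaintiff can get 158.08 next round, worth 0.84 × 158.08 = 132.7872 now, so the defendant offers 132.7872, keeping 267.2128.
Round 3 (the plaintiff proposes): the defendant can get 267.2128 next round, worth 0.84 × 267.2128 = 224.458752 now. The plaintiff offers 224.458752 and keeps 400 − 224.458752 = 175.541248.
Round 2 (the defendant proposes): the plaintiff can get 175.541248 next round, worth 0.84 × 175.541248 = 147.45464832 now. The defendant offers 147.45464832 and keeps 400 − 147.45464832 = 252.54535168.
Round 1 (the plaintiff proposes): the defendant can get 252.54535168 next round, worth 0.84 × 252.54535168 = 212.1380954112 now; the plaintiff offers that and keeps 187.8619045888.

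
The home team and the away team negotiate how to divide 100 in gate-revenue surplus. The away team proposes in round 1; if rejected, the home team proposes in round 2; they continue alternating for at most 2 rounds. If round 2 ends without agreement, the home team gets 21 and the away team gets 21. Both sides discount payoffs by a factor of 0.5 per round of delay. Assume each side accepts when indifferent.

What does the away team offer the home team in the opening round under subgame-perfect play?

Round 2 (the home team proposes): the away team gets 21 if talks fail, so the home team offers 21 and keeps 79.
Round 1 (the away team proposes): the home team can get 79 next round, worth 0.5 × 79 = 39.5 now. The away team offers 39.5 and keeps 100 − 39.5 = 60.5.

39.5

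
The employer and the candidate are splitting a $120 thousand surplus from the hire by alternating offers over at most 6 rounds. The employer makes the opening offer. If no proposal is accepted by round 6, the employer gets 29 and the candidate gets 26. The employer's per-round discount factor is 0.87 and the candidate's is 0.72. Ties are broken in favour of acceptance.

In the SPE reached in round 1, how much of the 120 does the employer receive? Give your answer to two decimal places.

By backward induction:
Round 6 (the candidate proposes): the employer gets 29 if talks fail, so the candidate offers 29 and keeps 91.
Round 5 (the employer proposes): the candidate can get 91 next round, worth 0.72 × 91 = 65.52 now, so the employer offers 65.52, keeping 54.48.
Round 4 (the candidate proposes): the employer can get 54.48 next round, worth 0.87 × 54.48 = 47.3976 now; the candidate offers that and keeps 72.6024.
Round 3 (the employer proposes): the candidate can get 72.6024 next round, worth 0.72 × 72.6024 = 52.273728 now. The employer offers 52.273728 and keeps 120 − 52.273728 = 67.726272.
Round 2 (the candidate proposes): the employer can get 67.726272 next round, worth 0.87 × 67.726272 = 58.92185664 now, so the candidate offers 58.92185664, keeping 61.07814336.
Round 1 (the employer proposes): the candidate can get 61.07814336 next round, worth 0.72 × 61.07814336 = 43.9762632192 now. The employer offers 43.9762632192 and keeps 120 − 43.9762632192 = 76.0237367808.

76.02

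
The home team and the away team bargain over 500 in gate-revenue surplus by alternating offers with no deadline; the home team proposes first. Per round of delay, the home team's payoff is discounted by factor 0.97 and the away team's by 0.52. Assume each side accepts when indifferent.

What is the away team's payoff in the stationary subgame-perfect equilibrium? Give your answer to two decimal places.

When the home team proposes, the away team accepts any offer worth at least 0.52 times what the away team would get by proposing next round; and vice versa.
This gives x = 500 − 0.52y and y = 500 − 0.97x, where x and y are each side's share when it proposes.
Hence (1 − 0.52·0.97)x = 500(1 − 0.52), i.e. 0.4956·x = 240.
x ≈ 484.2615; the away team's share is 500 − x ≈ 15.7385.

15.74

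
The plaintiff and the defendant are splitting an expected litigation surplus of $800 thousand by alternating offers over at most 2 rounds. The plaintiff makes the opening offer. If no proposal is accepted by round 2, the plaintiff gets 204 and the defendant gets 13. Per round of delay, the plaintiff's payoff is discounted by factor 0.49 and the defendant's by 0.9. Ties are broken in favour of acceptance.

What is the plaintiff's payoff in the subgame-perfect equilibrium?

By backward induction:
Round 2 (the defendant proposes): the plaintiff gets 204 if talks fail, so the defendant offers 204 and keeps 596.
Round 1 (the plaintiff proposes): the defendant can get 596 next round, worth 0.9 × 596 = 536.4 now. The plaintiff offers 536.4 and keeps 800 − 536.4 = 263.6.

263.6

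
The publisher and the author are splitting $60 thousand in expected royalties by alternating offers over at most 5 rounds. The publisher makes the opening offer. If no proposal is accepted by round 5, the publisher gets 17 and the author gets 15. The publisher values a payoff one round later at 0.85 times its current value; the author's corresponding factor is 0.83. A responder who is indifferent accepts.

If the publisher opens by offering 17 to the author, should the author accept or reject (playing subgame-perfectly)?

Reject

Round 5 (the publisher proposes): the author gets 15 if talks fail, so the publisher offers 15 and keeps 45.
Round 4 (the author proposes): the publisher can get 45 next round, worth 0.85 × 45 = 38.25 now, so the author offers 38.25, keeping 21.75.
Round 3 (the publisher proposes): the author can get 21.75 next round, worth 0.83 × 21.75 = 18.0525 now. The publisher offers 18.0525 and keeps 60 − 18.0525 = 41.9475.
Round 2 (the author proposes): the publisher can get 41.9475 next round, worth 0.85 × 41.9475 = 35.655375 now, so the author offers 35.655375, keeping 24.344625.
So by rejecting in round 1, the author gets 24.344625 next round, worth 0.83 × 24.344625 = 20.20603875 now.
Offer 17 < 20.20603875, so the author rejects.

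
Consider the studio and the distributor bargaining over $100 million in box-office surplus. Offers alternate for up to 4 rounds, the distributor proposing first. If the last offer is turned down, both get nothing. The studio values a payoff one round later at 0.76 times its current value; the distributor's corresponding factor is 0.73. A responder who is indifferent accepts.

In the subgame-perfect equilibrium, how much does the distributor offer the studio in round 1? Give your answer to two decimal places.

62.68

By backward induction:
Round 4 (the studio proposes): rejection yields 0 for the distributor; the studio offers 0 and keeps 100.
Round 3 (the distributor proposes): the studio can get 100 next round, worth 0.76 × 100 = 76 now. The distributor offers 76 and keeps 100 − 76 = 24.
Round 2 (the studio proposes): the distributor can get 24 next round, worth 0.73 × 24 = 17.52 now, so the studio offers 17.52, keeping 82.48.
Round 1 (the distributor proposes): the studio can get 82.48 next round, worth 0.76 × 82.48 = 62.6848 now. The distributor offers 62.6848 and keeps 100 − 62.6848 = 37.3152.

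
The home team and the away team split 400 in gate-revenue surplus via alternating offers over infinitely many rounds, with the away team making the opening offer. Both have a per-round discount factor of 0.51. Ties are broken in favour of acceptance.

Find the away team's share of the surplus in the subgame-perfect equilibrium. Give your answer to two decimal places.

264.90

When the away team proposes, the home team accepts any offer worth at least 0.51 times what the home team would get by proposing next round; and vice versa.
This gives x = 400 − 0.51y and y = 400 − 0.51x, where x and y are each side's share when it proposes.
Hence (1 − 0.51·0.51)x = 400(1 − 0.51), i.e. 0.7399·x = 196.
x ≈ 264.9007; the home team's share is 400 − x ≈ 135.0993.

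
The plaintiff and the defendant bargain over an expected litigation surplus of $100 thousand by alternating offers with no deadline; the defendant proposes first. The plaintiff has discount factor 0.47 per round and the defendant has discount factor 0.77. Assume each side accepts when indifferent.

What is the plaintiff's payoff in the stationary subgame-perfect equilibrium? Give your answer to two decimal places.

16.94

Let x be the defendant's share when the defendant proposes and y be the plaintiff's share when the plaintiff proposes.
The plaintiff accepts iff offered ≥ 0.47·y, so x = 100 − 0.47y. Symmetrically y = 100 − 0.77x.
Substituting: x = 100 − 0.47(100 − 0.77x), giving x(1 − 0.77·0.47) = 100(1 − 0.47).
So x = 100 × 0.53 / 0.6381 ≈ 83.0591, and the plaintiff receives 100 − x ≈ 16.9409.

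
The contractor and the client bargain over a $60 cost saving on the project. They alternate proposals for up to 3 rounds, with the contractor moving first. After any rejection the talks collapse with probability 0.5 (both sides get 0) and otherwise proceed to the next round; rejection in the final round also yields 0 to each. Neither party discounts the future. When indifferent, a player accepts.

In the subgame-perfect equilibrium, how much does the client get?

Round 3 (the contractor proposes): the client will accept anything ≥ 0, so the contractor offers 0 and keeps 60.
Round 2 (the client proposes): rejecting gives the contractor an expected 0.5 × 60 = 30. The client offers 30 and keeps 60 − 30 = 30.
Round 1 (the contractor proposes): rejecting gives the client an expected 0.5 × 30 = 15. The contractor offers 15 and keeps 60 − 15 = 45.

15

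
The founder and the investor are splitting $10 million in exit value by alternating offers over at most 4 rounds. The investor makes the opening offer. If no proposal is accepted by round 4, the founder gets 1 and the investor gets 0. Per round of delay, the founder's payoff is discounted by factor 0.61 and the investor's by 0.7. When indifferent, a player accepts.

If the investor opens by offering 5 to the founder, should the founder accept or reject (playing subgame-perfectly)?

Accept

Work out the founder's continuation value if the offer is rejected.
Round 4 (the founder proposes): rejection yields 0 for the investor; the founder offers 0 and keeps 10.
Round 3 (the investor proposes): the founder can get 10 next round, worth 0.61 × 10 = 6.1 now, so the investor offers 6.1, keeping 3.9.
Round 2 (the founder proposes): the investor can get 3.9 next round, worth 0.7 × 3.9 = 2.73 now. The founder offers 2.73 and keeps 10 − 2.73 = 7.27.
So by rejecting in round 1, the founder gets 7.27 next round, worth 0.61 × 7.27 = 4.4347 now.
Offer 5 ≥ 4.4347, so the founder accepts.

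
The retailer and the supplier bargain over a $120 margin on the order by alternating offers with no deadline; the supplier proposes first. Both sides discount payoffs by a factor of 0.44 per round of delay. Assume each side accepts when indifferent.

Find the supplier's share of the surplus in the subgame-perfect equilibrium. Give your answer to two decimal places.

Let x be the supplier's share when the supplier proposes and y be the retailer's share when the retailer proposes.
The retailer accepts iff offered ≥ 0.44·y, so x = 120 − 0.44y. Symmetrically y = 120 − 0.44x.
Substituting: x = 120 − 0.44(120 − 0.44x), giving x(1 − 0.44·0.44) = 120(1 − 0.44).
So x = 120 × 0.56 / 0.8064 ≈ 83.3333, and the retailer receives 120 − x ≈ 36.6667.

83.33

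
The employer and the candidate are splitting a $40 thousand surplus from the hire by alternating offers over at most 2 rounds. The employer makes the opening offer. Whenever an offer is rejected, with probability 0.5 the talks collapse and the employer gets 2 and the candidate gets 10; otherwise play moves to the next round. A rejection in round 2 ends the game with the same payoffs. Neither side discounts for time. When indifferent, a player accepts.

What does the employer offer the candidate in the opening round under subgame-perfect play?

24

By backward induction:
Round 2 (the candidate proposes): the employer gets 2 if talks fail, so the candidate offers 2 and keeps 38.
Round 1 (the employer proposes): rejecting gives the candidate an expected 0.5 × 38 + 0.5 × 10 = 24. The employer offers 24 and keeps 40 − 24 = 16.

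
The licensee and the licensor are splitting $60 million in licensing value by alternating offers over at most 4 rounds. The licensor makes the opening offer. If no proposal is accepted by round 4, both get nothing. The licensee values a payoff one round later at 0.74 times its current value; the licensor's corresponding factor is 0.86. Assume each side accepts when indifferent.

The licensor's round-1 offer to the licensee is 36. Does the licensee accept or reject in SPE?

Round 4 (the licensee proposes): the licensor will accept anything ≥ 0, so the licensee offers 0 and keeps 60.
Round 3 (the licensor proposes): the licensee can get 60 next round, worth 0.74 × 60 = 44.4 now, so the licensor offers 44.4, keeping 15.6.
Round 2 (the licensee proposes): the licensor can get 15.6 next round, worth 0.86 × 15.6 = 13.416 now; the licensee offers that and keeps 46.584.
So by rejecting in round 1, the licensee gets 46.584 next round, worth 0.74 × 46.584 = 34.47216 now.
Offer 36 ≥ 34.47216, so the licensee accepts.

Accept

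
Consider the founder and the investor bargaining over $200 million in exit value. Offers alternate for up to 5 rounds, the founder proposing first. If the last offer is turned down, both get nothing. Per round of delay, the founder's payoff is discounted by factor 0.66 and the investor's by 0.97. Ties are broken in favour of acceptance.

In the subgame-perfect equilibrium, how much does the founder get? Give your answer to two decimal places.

91.81

Round 5 (the founder proposes): the investor will accept anything ≥ 0, so the founder offers 0 and keeps 200.
Round 4 (the investor proposes): the founder can get 200 next round, worth 0.66 × 200 = 132 now; the investor offers that and keeps 68.
Round 3 (the founder proposes): the investor can get 68 next round, worth 0.97 × 68 = 65.96 now. The founder offers 65.96 and keeps 200 − 65.96 = 134.04.
Round 2 (the investor proposes): the founder can get 134.04 next round, worth 0.66 × 134.04 = 88.4664 now, so the investor offers 88.4664, keeping 111.5336.
Round 1 (the founder proposes): the investor can get 111.5336 next round, worth 0.97 × 111.5336 = 108.187592 now. The founder offers 108.187592 and keeps 200 − 108.187592 = 91.812408.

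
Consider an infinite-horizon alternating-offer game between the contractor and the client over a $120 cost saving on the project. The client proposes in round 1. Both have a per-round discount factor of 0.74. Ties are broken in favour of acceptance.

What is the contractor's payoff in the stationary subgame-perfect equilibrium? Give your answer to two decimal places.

When the client proposes, the contractor accepts any offer worth at least 0.74 times what the contractor would get by proposing next round; and vice versa.
This gives x = 120 − 0.74y and y = 120 − 0.74x, where x and y are each side's share when it proposes.
Hence (1 − 0.74·0.74)x = 120(1 − 0.74), i.e. 0.4524·x = 31.2.
x ≈ 68.9655; the contractor's share is 120 − x ≈ 51.0345.

51.03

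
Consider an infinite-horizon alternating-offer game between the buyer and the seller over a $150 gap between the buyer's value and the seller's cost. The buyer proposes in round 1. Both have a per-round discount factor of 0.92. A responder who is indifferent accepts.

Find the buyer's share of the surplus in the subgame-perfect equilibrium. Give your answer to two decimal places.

78.13

When the buyer proposes, the seller accepts any offer worth at least 0.92 times what the seller would get by proposing next round; and vice versa.
This gives x = 150 − 0.92y and y = 150 − 0.92x, where x and y are each side's share when it proposes.
Hence (1 − 0.92·0.92)x = 150(1 − 0.92), i.e. 0.1536·x = 12.
x = 78.125; the seller's share is 150 − x = 71.875.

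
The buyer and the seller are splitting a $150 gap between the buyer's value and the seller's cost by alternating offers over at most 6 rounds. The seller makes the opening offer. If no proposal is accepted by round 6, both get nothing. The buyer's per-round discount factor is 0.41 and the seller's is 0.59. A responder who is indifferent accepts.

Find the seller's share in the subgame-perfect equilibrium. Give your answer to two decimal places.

115.09

Round 6 (the buyer proposes): the seller will accept anything ≥ 0, so the buyer offers 0 and keeps 150.
Round 5 (the seller proposes): the buyer can get 150 next round, worth 0.41 × 150 = 61.5 now. The seller offers 61.5 and keeps 150 − 61.5 = 88.5.
Round 4 (the buyer proposes): the seller can get 88.5 next round, worth 0.59 × 88.5 = 52.215 now, so the buyer offers 52.215, keeping 97.785.
Round 3 (the seller proposes): the buyer can get 97.785 next round, worth 0.41 × 97.785 = 40.09185 now; the seller offers that and keeps 109.90815.
Round 2 (the buyer proposes): the seller can get 109.90815 next round, worth 0.59 × 109.90815 = 64.8458085 now. The buyer offers 64.8458085 and keeps 150 − 64.8458085 = 85.1541915.
Round 1 (the seller proposes): the buyer can get 85.1541915 next round, worth 0.41 × 85.1541915 = 34.913218515 now, so the seller offers 34.913218515, keeping 115.086781485.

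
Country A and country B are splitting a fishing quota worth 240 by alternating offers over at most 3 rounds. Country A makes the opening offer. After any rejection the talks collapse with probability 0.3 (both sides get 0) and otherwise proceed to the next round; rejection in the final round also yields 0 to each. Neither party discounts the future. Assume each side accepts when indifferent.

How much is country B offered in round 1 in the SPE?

Round 3 (country A proposes): country B will accept anything ≥ 0, so country A offers 0 and keeps 240.
Round 2 (country B proposes): rejecting gives country A an expected 0.7 × 240 = 168. Country B offers 168 and keeps 240 − 168 = 72.
Round 1 (country A proposes): rejecting gives country B an expected 0.7 × 72 = 50.4, so country A offers 50.4, keeping 189.6.

50.4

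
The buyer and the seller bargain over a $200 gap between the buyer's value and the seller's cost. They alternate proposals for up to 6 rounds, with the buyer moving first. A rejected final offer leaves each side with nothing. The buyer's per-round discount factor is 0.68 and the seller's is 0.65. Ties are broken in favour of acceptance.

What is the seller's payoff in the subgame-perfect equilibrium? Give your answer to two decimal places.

By backward induction:
Round 6 (the seller proposes): the buyer will accept anything ≥ 0, so the seller offers 0 and keeps 200.
Round 5 (the buyer proposes): the seller can get 200 next round, worth 0.65 × 200 = 130 now; the buyer offers that and keeps 70.
Round 4 (the seller proposes): the buyer can get 70 next round, worth 0.68 × 70 = 47.6 now; the seller offers that and keeps 152.4.
Round 3 (the buyer proposes): the seller can get 152.4 next round, worth 0.65 × 152.4 = 99.06 now. The buyer offers 99.06 and keeps 200 − 99.06 = 100.94.
Round 2 (the seller proposes): the buyer can get 100.94 next round, worth 0.68 × 100.94 = 68.6392 now; the seller offers that and keeps 131.3608.
Round 1 (the buyer proposes): the seller can get 131.3608 next round, worth 0.65 × 131.3608 = 85.38452 now; the buyer offers that and keeps 114.61548.

85.38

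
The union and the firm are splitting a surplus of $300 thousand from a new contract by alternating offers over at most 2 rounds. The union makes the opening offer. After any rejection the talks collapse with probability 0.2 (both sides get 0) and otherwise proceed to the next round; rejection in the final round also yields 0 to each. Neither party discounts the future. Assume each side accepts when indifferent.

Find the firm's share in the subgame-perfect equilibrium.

Round 2 (the firm proposes): rejection yields 0 for the union; the firm offers 0 and keeps 300.
Round 1 (the union proposes): rejecting gives the firm an expected 0.8 × 300 = 240. The union offers 240 and keeps 300 − 240 = 60.

240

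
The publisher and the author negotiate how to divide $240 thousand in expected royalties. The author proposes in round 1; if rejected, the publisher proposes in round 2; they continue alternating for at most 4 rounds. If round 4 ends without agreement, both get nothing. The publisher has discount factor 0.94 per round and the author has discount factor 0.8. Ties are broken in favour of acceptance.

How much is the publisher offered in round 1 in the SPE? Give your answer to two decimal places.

214.77

Round 4 (the publisher proposes): the author will accept anything ≥ 0, so the publisher offers 0 and keeps 240.
Round 3 (the author proposes): the publisher can get 240 next round, worth 0.94 × 240 = 225.6 now. The author offers 225.6 and keeps 240 − 225.6 = 14.4.
Round 2 (the publisher proposes): the author can get 14.4 next round, worth 0.8 × 14.4 = 11.52 now, so the publisher offers 11.52, keeping 228.48.
Round 1 (the author proposes): the publisher can get 228.48 next round, worth 0.94 × 228.48 = 214.7712 now; the author offers that and keeps 25.2288.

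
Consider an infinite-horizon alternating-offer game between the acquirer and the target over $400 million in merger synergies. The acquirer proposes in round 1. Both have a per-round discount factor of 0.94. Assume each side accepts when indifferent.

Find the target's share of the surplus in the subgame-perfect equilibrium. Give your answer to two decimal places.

193.81

Let x be the acquirer's share when the acquirer proposes and y be the target's share when the target proposes.
The target accepts iff offered ≥ 0.94·y, so x = 400 − 0.94y. Symmetrically y = 400 − 0.94x.
Substituting: x = 400 − 0.94(400 − 0.94x), giving x(1 − 0.94·0.94) = 400(1 − 0.94).
So x = 400 × 0.06 / 0.1164 ≈ 206.1856, and the target receives 400 − x ≈ 193.8144.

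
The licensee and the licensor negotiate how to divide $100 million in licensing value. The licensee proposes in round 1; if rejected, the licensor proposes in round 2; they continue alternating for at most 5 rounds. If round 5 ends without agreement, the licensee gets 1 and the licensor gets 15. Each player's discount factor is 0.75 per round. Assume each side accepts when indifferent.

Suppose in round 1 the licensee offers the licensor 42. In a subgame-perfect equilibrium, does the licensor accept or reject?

Round 5 (the licensee proposes): the licensor gets 15 if talks fail, so the licensee offers 15 and keeps 85.
Round 4 (the licensor proposes): the licensee can get 85 next round, worth 0.75 × 85 = 63.75 now. The licensor offers 63.75 and keeps 100 − 63.75 = 36.25.
Round 3 (the licensee proposes): the licensor can get 36.25 next round, worth 0.75 × 36.25 = 27.1875 now; the licensee offers that and keeps 72.8125.
Round 2 (the licensor proposes): the licensee can get 72.8125 next round, worth 0.75 × 72.8125 = 54.609375 now; the licensor offers that and keeps 45.390625.
So by rejecting in round 1, the licensor gets 45.390625 next round, worth 0.75 × 45.390625 = 34.04296875 now.
Offer 42 ≥ 34.04296875, so the licensor accepts.

Accept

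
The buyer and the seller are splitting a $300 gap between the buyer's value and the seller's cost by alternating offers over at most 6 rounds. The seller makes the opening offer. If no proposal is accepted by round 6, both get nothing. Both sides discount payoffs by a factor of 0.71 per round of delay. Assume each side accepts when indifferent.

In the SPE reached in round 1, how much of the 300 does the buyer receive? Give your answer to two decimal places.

147.04

Round 6 (the buyer proposes): rejection yields 0 for the seller; the buyer offers 0 and keeps 300.
Round 5 (the seller proposes): the buyer can get 300 next round, worth 0.71 × 300 = 213 now; the seller offers that and keeps 87.
Round 4 (the buyer proposes): the seller can get 87 next round, worth 0.71 × 87 = 61.77 now; the buyer offers that and keeps 238.23.
Round 3 (the seller proposes): the buyer can get 238.23 next round, worth 0.71 × 238.23 = 169.1433 now. The seller offers 169.1433 and keeps 300 − 169.1433 = 130.8567.
Round 2 (the buyer proposes): the seller can get 130.8567 next round, worth 0.71 × 130.8567 = 92.908257 now; the buyer offers that and keeps 207.091743.
Round 1 (the seller proposes): the buyer can get 207.091743 next round, worth 0.71 × 207.091743 = 147.03513753 now, so the seller offers 147.03513753, keeping 152.96486247.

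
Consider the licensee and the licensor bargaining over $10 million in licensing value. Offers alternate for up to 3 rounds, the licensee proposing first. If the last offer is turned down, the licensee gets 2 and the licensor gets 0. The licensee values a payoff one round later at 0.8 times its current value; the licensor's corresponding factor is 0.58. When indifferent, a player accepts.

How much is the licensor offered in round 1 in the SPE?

1.16

Round 3 (the licensee proposes): the licensor will accept anything ≥ 0, so the licensee offers 0 and keeps 10.
Round 2 (the licensor proposes): the licensee can get 10 next round, worth 0.8 × 10 = 8 now. The licensor offers 8 and keeps 10 − 8 = 2.
Round 1 (the licensee proposes): the licensor can get 2 next round, worth 0.58 × 2 = 1.16 now, so the licensee offers 1.16, keeping 8.84.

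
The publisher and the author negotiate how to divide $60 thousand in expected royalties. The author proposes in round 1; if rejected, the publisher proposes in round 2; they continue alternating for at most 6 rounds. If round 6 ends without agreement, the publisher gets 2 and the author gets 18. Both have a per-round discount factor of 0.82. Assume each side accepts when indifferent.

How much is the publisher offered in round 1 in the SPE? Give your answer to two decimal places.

30.38

Work backward from the last round.
Round 6 (the publisher proposes): the author gets 18 if talks fail, so the publisher offers 18 and keeps 42.
Round 5 (the author proposes): the publisher can get 42 next round, worth 0.82 × 42 = 34.44 now, so the author offers 34.44, keeping 25.56.
Round 4 (the publisher proposes): the author can get 25.56 next round, worth 0.82 × 25.56 = 20.9592 now; the publisher offers that and keeps 39.0408.
Round 3 (the author proposes): the publisher can get 39.0408 next round, worth 0.82 × 39.0408 = 32.013456 now; the author offers that and keeps 27.986544.
Round 2 (the publisher proposes): the author can get 27.986544 next round, worth 0.82 × 27.986544 = 22.94896608 now. The publisher offers 22.94896608 and keeps 60 − 22.94896608 = 37.05103392.
Round 1 (the author proposes): the publisher can get 37.05103392 next round, worth 0.82 × 37.05103392 = 30.3818478144 now. The author offers 30.3818478144 and keeps 60 − 30.3818478144 = 29.6181521856.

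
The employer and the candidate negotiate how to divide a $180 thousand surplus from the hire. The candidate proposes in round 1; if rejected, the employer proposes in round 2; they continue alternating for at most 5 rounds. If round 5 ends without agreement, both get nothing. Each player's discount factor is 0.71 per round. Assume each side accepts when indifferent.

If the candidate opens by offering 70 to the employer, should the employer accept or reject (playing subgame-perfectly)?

Accept

Work out the employer's continuation value if the offer is rejected.
Round 5 (the candidate proposes): rejection yields 0 for the employer; the candidate offers 0 and keeps 180.
Round 4 (the employer proposes): the candidate can get 180 next round, worth 0.71 × 180 = 127.8 now, so the employer offers 127.8, keeping 52.2.
Round 3 (the candidate proposes): the employer can get 52.2 next round, worth 0.71 × 52.2 = 37.062 now, so the candidate offers 37.062, keeping 142.938.
Round 2 (the employer proposes): the candidate can get 142.938 next round, worth 0.71 × 142.938 = 101.48598 now, so the employer offers 101.48598, keeping 78.51402.
So by rejecting in round 1, the employer gets 78.51402 next round, worth 0.71 × 78.51402 = 55.7449542 now.
Offer 70 ≥ 55.7449542, so the employer accepts.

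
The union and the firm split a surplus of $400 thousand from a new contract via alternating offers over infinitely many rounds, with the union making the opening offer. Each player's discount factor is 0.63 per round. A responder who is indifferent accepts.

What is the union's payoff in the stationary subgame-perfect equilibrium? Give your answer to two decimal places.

245.40

In a stationary SPE each proposer offers the other exactly their discounted continuation value.
If the union keeps x when proposing and the firm keeps y when proposing, then x = 400 − 0.63y and y = 400 − 0.63x.
Solving: x = 400(1 − 0.63) / (1 − 0.63·0.63) = 148 / 0.6031 ≈ 245.3988.
The firm gets 400 − 245.3988 ≈ 154.6012.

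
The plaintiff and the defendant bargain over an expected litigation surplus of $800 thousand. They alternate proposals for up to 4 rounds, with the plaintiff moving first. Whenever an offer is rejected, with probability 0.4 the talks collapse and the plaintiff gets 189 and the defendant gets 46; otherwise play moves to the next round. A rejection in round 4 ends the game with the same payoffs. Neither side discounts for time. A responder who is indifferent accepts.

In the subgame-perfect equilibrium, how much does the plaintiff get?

By backward induction:
Round 4 (the defendant proposes): the plaintiff gets 189 if talks fail, so the defendant offers 189 and keeps 611.
Round 3 (the plaintiff proposes): rejecting gives the defendant an expected 0.6 × 611 + 0.4 × 46 = 385, so the plaintiff offers 385, keeping 415.
Round 2 (the defendant proposes): rejecting gives the plaintiff an expected 0.6 × 415 + 0.4 × 189 = 324.6; the defendant offers that and keeps 475.4.
Round 1 (the plaintiff proposes): rejecting gives the defendant an expected 0.6 × 475.4 + 0.4 × 46 = 303.64. The plaintiff offers 303.64 and keeps 800 − 303.64 = 496.36.

496.36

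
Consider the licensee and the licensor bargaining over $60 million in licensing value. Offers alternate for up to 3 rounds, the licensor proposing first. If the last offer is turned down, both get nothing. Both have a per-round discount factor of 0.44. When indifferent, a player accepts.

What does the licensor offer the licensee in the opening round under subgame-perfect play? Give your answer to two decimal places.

14.78

Round 3 (the licensor proposes): the licensee will accept anything ≥ 0, so the licensor offers 0 and keeps 60.
Round 2 (the licensee proposes): the licensor can get 60 next round, worth 0.44 × 60 = 26.4 now. The licensee offers 26.4 and keeps 60 − 26.4 = 33.6.
Round 1 (the licensor proposes): the licensee can get 33.6 next round, worth 0.44 × 33.6 = 14.784 now, so the licensor offers 14.784, keeping 45.216.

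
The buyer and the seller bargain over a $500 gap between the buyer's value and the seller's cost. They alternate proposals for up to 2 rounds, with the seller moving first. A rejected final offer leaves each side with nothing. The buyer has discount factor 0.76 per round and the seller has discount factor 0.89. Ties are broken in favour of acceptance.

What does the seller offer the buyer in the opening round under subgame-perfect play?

Solve by backward induction from round 2.
Round 2 (the buyer proposes): the seller will accept anything ≥ 0, so the buyer offers 0 and keeps 500.
Round 1 (the seller proposes): the buyer can get 500 next round, worth 0.76 × 500 = 380 now; the seller offers that and keeps 120.

380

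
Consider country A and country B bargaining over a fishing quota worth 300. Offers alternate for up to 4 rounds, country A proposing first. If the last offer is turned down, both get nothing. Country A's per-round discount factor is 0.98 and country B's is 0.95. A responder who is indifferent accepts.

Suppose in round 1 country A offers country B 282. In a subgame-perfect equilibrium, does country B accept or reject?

Accept

Work out country B's continuation value if the offer is rejected.
Round 4 (country B proposes): country A will accept anything ≥ 0, so country B offers 0 and keeps 300.
Round 3 (country A proposes): country B can get 300 next round, worth 0.95 × 300 = 285 now; country A offers that and keeps 15.
Round 2 (country B proposes): country A can get 15 next round, worth 0.98 × 15 = 14.7 now. Country B offers 14.7 and keeps 300 − 14.7 = 285.3.
So by rejecting in round 1, country B gets 285.3 next round, worth 0.95 × 285.3 = 271.035 now.
Offer 282 ≥ 271.035, so country B accepts.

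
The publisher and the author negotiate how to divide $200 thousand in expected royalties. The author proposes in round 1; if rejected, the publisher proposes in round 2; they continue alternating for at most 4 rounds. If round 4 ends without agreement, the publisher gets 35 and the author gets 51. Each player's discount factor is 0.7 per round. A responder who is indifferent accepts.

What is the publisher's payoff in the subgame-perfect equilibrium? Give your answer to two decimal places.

Round 4 (the publisher proposes): the author gets 51 if talks fail, so the publisher offers 51 and keeps 149.
Round 3 (the author proposes): the publisher can get 149 next round, worth 0.7 × 149 = 104.3 now, so the author offers 104.3, keeping 95.7.
Round 2 (the publisher proposes): the author can get 95.7 next round, worth 0.7 × 95.7 = 66.99 now; the publisher offers that and keeps 133.01.
Round 1 (the author proposes): the publisher can get 133.01 next round, worth 0.7 × 133.01 = 93.107 now; the author offers that and keeps 106.893.

93.11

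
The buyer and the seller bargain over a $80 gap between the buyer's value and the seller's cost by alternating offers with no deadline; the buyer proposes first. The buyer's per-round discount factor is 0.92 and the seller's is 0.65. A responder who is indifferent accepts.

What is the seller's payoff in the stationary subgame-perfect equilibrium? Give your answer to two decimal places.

10.35

Let x be the buyer's share when the buyer proposes and y be the seller's share when the seller proposes.
The seller accepts iff offered ≥ 0.65·y, so x = 80 − 0.65y. Symmetrically y = 80 − 0.92x.
Substituting: x = 80 − 0.65(80 − 0.92x), giving x(1 − 0.92·0.65) = 80(1 − 0.65).
So x = 80 × 0.35 / 0.402 ≈ 69.6517, and the seller receives 80 − x ≈ 10.3483.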